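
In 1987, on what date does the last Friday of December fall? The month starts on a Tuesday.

December 1987 begins on a Tuesday, so the first Friday is December 4 (3 days later).
December 1987 has 31 days. Adding weeks: 4, 11, 18, 25 — the last one ≤ 31 is the 25th.

December 25, 1987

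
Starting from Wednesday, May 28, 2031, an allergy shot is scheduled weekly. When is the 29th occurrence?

The 29th occurrence is 28 intervals after the first: 28 × 7 = 196 days after May 28, 2031.
May has 31 days — 3 days to the end of May leaves 193.
Jun has 30 days (163 left).
Jul has 31 days (132 left).
Aug has 31 days (101 left).
Sep has 30 days (71 left).
Oct has 31 days (40 left).
Nov has 30 days (10 left).
10 days into Dec → Dec 10, 2031.

Dec 10, 2031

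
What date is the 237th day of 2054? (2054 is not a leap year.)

25 August 2054

January has 31 days (237 − 31 = 206 remain).
February has 28 days (206 − 28 = 178 remain).
March has 31 days (178 − 31 = 147 remain).
April has 30 days (147 − 30 = 117 remain).
May has 31 days (117 − 31 = 86 remain).
June has 30 days (86 − 30 = 56 remain).
July has 31 days (56 − 31 = 25 remain).
25 into August → August 25.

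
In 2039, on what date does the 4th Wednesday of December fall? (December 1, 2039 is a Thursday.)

December 28, 2039

December 2039 begins on a Thursday, so the first Wednesday is December 7 (6 days later).
The 4th Wednesday is 3 weeks later: 7 + 21 = 28.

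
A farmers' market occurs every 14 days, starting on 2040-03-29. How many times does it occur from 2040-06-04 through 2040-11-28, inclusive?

13

Occurrences land 14·i days after 2040-03-29 for i = 0, 1, 2, …
2040-06-04 is 67 days after the start; 67 ÷ 14 = 4 remainder 11; since the remainder is 11, round up to i = 5. First occurrence in the window: #6 on 2040-06-07 (5×14 = 70 days in).
2040-11-28 is 244 days after the start; 244 ÷ 14 = 17 remainder 6. Last occurrence in the window: #18 on 2040-11-22.
Occurrences #6 through #18: 13 in total.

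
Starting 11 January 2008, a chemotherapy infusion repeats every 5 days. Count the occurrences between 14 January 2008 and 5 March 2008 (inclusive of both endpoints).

Occurrences land 5·i days after 11 January 2008 for i = 0, 1, 2, …
14 January 2008 is 3 days after the start; 3 ÷ 5 = 0 remainder 3; since the remainder is 3, round up to i = 1. First occurrence in the window: #2 on 16 January 2008 (1×5 = 5 days in).
5 March 2008 is 54 days after the start; 54 ÷ 5 = 10 remainder 4. Last occurrence in the window: #11 on 1 March 2008.
Occurrences #2 through #11: 10 in total.

10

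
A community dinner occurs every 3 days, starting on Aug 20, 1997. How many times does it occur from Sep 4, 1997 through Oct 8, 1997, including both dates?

Occurrences land 3·i days after Aug 20, 1997 for i = 0, 1, 2, …
Sep 4, 1997 is 15 days after the start; 15 ÷ 3 = 5 remainder 0. First occurrence in the window: #6 on Sep 4, 1997 (5×3 = 15 days in).
Oct 8, 1997 is 49 days after the start; 49 ÷ 3 = 16 remainder 1. Last occurrence in the window: #17 on Oct 7, 1997.
Occurrences #6 through #17: 12 in total.

12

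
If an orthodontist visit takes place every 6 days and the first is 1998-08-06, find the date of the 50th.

1999-05-27

The 50th occurrence is 49 intervals after the first: 49 × 6 = 294 days after 1998-08-06.
August has 31 days — 25 days to the end of August leaves 269.
September has 30 days (239 left).
October has 31 days (208 left).
November has 30 days (178 left).
December has 31 days (147 left).
January has 31 days (116 left).
February has 28 days (88 left).
March has 31 days (57 left).
April has 30 days (27 left).
27 days into May → 1999-05-27.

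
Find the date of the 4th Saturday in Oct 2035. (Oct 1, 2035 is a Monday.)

Oct 27, 2035

Oct 2035 begins on a Monday, so the first Saturday is Oct 6 (5 days later).
The 4th Saturday is 3 weeks later: 6 + 21 = 27.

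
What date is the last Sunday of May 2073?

May 2073 begins on a Monday, so the first Sunday is May 7 (6 days later).
May 2073 has 31 days. Adding weeks: 7, 14, 21, 28 — the last one ≤ 31 is the 28th.

May 28, 2073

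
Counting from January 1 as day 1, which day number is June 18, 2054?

169

Days in months before June: 31 + 28 + 31 + 30 + 31 = 151.
Plus 18 days into June → day 169.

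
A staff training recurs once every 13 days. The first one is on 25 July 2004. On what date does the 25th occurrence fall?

The 25th occurrence is 24 intervals after the first: 24 × 13 = 312 days after 25 July 2004.
July has 31 days — 6 days to the end of July leaves 306.
August has 31 days (275 left).
September has 30 days (245 left).
October has 31 days (214 left).
November has 30 days (184 left).
December has 31 days (153 left).
January has 31 days (122 left).
February has 28 days (94 left).
March has 31 days (63 left).
April has 30 days (33 left).
May has 31 days (2 left).
2 days into June → 2 June 2005.

2 June 2005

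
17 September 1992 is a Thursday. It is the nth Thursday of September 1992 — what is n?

3rd

Day 17 falls in week ⌈17/7⌉ of the month.
Days 1–7 hold the 1st Thursday, 8–14 the 2nd, 15–21 the 3rd, 22–28 the 4th, 29–31 the 5th.
17 is in the range for the 3rd.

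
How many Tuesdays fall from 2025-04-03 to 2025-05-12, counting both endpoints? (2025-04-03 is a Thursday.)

5

2025-04-03 is a Thursday; the first Tuesday on or after it is 2025-04-08 (5 days later).
From 2025-04-08 to 2025-05-12: 22 + 12 = 34 days (rest of April, May).
34 ÷ 7 = 4 full weeks with remainder 6, so 4 more Tuesdays after the first → 5.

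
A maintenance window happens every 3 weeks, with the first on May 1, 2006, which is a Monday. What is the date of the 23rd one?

Aug 6, 2007

The 23rd occurrence is 22 intervals after the first: 22 × 21 = 462 days after May 1, 2006.
May has 31 days — 30 days to the end of May leaves 432.
From end of May to end of 2006 is 214 days (218 left).
Jan has 31 days (187 left).
Feb has 28 days (159 left).
Mar has 31 days (128 left).
Apr has 30 days (98 left).
May has 31 days (67 left).
Jun has 30 days (37 left).
Jul has 31 days (6 left).
6 days into Aug → Aug 6, 2007.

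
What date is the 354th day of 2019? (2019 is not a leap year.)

January has 31 days (354 − 31 = 323 remain).
February has 28 days (323 − 28 = 295 remain).
March has 31 days (295 − 31 = 264 remain).
April has 30 days (264 − 30 = 234 remain).
May has 31 days (234 − 31 = 203 remain).
June has 30 days (203 − 30 = 173 remain).
July has 31 days (173 − 31 = 142 remain).
August has 31 days (142 − 31 = 111 remain).
September has 30 days (111 − 30 = 81 remain).
October has 31 days (81 − 31 = 50 remain).
November has 30 days (50 − 30 = 20 remain).
20 into December → December 20.

December 20, 2019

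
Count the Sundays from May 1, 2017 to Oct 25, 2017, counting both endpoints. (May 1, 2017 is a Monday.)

25

May 1, 2017 is a Monday; the first Sunday on or after it is May 7, 2017 (6 days later).
From May 7, 2017 to Oct 25, 2017: 24 + 30 + 31 + 31 + 30 + 25 = 171 days (rest of May, Jun, Jul, Aug, Sep, Oct).
171 ÷ 7 = 24 full weeks with remainder 3, so 24 more Sundays after the first → 25.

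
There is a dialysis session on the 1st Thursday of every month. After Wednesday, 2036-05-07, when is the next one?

2036-06-05

May 2036 starts on a Thursday, so its 1st Thursday is 2036-05-01.
That is not after 2036-05-07, so look at June 2036.
June 2036 starts on a Sunday, so its 1st Thursday is 2036-06-05 (4 days in).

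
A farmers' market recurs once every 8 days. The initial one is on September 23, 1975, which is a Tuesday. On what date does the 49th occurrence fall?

October 11, 1976

The 49th occurrence is 48 intervals after the first: 48 × 8 = 384 days after September 23, 1975.
September has 30 days — 7 days to the end of September leaves 377.
October has 31 days (346 left).
November has 30 days (316 left).
December has 31 days (285 left).
January has 31 days (254 left).
February has 29 days (225 left).
March has 31 days (194 left).
April has 30 days (164 left).
May has 31 days (133 left).
June has 30 days (103 left).
July has 31 days (72 left).
August has 31 days (41 left).
September has 30 days (11 left).
11 days into October → October 11, 1976.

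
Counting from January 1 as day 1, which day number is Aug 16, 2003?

228

Days in months before Aug: 31 + 28 + 31 + 30 + 31 + 30 + 31 = 212.
Plus 16 days into Aug → day 228.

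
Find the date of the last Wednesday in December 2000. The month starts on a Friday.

December 2000 begins on a Friday, so the first Wednesday is December 6 (5 days later).
December 2000 has 31 days. Adding weeks: 6, 13, 20, 27 — the last one ≤ 31 is the 27th.

27 December 2000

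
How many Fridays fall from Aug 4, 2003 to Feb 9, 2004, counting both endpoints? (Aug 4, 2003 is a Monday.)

27

Aug 4, 2003 is a Monday; the first Friday on or after it is Aug 8, 2003 (4 days later).
From Aug 8, 2003 to Feb 9, 2004: 23 + 30 + 31 + 30 + 31 + 31 + 9 = 185 days (rest of Aug, Sep, Oct, Nov, Dec, Jan, Feb).
185 ÷ 7 = 26 full weeks with remainder 3, so 26 more Fridays after the first → 27.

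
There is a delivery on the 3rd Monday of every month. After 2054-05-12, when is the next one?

May 2054 starts on a Friday; its first Monday is the 4th, so the 3rd Monday is the 18th — 2054-05-18.
2054-05-18 is after 2054-05-12, so that is the next one.

2054-05-18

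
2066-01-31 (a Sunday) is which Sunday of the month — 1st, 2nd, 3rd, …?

Day 31 falls in week ⌈31/7⌉ of the month.
Days 1–7 hold the 1st Sunday, 8–14 the 2nd, 15–21 the 3rd, 22–28 the 4th, 29–31 the 5th.
31 is in the range for the 5th.

5th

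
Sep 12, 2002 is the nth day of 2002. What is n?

Days in months before Sep: 31 + 28 + 31 + 30 + 31 + 30 + 31 + 31 = 243.
Plus 12 days into Sep → day 255.

255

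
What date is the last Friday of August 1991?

August 30, 1991

August 1991 begins on a Thursday, so the first Friday is August 2 (1 day later).
August 1991 has 31 days. Adding weeks: 2, 9, 16, 23, 30 — the last one ≤ 31 is the 30th.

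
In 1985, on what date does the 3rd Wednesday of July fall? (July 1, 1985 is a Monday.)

July 1985 begins on a Monday, so the first Wednesday is July 3 (2 days later).
The 3rd Wednesday is 2 weeks later: 3 + 14 = 17.

17 July 1985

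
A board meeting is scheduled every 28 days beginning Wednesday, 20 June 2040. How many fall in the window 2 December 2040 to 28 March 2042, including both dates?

18

Occurrences land 28·i days after 20 June 2040 for i = 0, 1, 2, …
2 December 2040 is 165 days after the start; 165 ÷ 28 = 5 remainder 25; since the remainder is 25, round up to i = 6. First occurrence in the window: #7 on 5 December 2040 (6×28 = 168 days in).
28 March 2042 is 646 days after the start; 646 ÷ 28 = 23 remainder 2. Last occurrence in the window: #24 on 26 March 2042.
Occurrences #7 through #24: 18 in total.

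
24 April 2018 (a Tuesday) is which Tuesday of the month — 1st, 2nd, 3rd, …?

Day 24 falls in week ⌈24/7⌉ of the month.
Days 1–7 hold the 1st Tuesday, 8–14 the 2nd, 15–21 the 3rd, 22–28 the 4th, 29–31 the 5th.
24 is in the range for the 4th.

4th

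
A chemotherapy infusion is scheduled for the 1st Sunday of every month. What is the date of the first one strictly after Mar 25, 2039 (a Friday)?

Apr 3, 2039

Mar 2039 starts on a Tuesday, so its 1st Sunday is Mar 6, 2039 (5 days in).
That is not after Mar 25, 2039, so look at Apr 2039.
Apr 2039 starts on a Friday, so its 1st Sunday is Apr 3, 2039 (2 days in).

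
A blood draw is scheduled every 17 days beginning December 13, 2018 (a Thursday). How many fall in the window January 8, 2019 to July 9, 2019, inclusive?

11

Occurrences land 17·i days after December 13, 2018 for i = 0, 1, 2, …
January 8, 2019 is 26 days after the start; 26 ÷ 17 = 1 remainder 9; since the remainder is 9, round up to i = 2. First occurrence in the window: #3 on January 16, 2019 (2×17 = 34 days in).
July 9, 2019 is 208 days after the start; 208 ÷ 17 = 12 remainder 4. Last occurrence in the window: #13 on July 5, 2019.
Occurrences #3 through #13: 11 in total.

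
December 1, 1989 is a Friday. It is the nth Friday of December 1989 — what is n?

1st

Day 1 falls in week ⌈1/7⌉ of the month.
Days 1–7 hold the 1st Friday, 8–14 the 2nd, 15–21 the 3rd, 22–28 the 4th, 29–31 the 5th.
1 is in the range for the 1st.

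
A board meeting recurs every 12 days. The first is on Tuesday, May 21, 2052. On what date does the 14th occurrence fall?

The 14th occurrence is 13 intervals after the first: 13 × 12 = 156 days after May 21, 2052.
May has 31 days — 10 days to the end of May leaves 146.
Jun has 30 days (116 left).
Jul has 31 days (85 left).
Aug has 31 days (54 left).
Sep has 30 days (24 left).
24 days into Oct → Oct 24, 2052.

Oct 24, 2052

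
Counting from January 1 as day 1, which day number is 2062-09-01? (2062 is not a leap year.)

Days in months before September: 31 + 28 + 31 + 30 + 31 + 30 + 31 + 31 = 243.
Plus 1 day into September → day 244.

244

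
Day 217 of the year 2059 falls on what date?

January has 31 days (217 − 31 = 186 remain).
February has 28 days (186 − 28 = 158 remain).
March has 31 days (158 − 31 = 127 remain).
April has 30 days (127 − 30 = 97 remain).
May has 31 days (97 − 31 = 66 remain).
June has 30 days (66 − 30 = 36 remain).
July has 31 days (36 − 31 = 5 remain).
5 into August → August 5.

5 August 2059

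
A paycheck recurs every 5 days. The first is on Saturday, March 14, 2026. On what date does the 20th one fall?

June 17, 2026

The 20th occurrence is 19 intervals after the first: 19 × 5 = 95 days after March 14, 2026.
March has 31 days — 17 days to the end of March leaves 78.
April has 30 days (48 left).
May has 31 days (17 left).
17 days into June → June 17, 2026.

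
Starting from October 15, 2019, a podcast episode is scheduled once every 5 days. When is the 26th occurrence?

The 26th occurrence is 25 intervals after the first: 25 × 5 = 125 days after October 15, 2019.
October has 31 days — 16 days to the end of October leaves 109.
November has 30 days (79 left).
December has 31 days (48 left).
January has 31 days (17 left).
17 days into February → February 17, 2020.

February 17, 2020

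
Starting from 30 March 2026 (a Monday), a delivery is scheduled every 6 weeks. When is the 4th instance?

The 4th occurrence is 3 intervals after the first: 3 × 42 = 126 days after 30 March 2026.
March has 31 days — 1 day to the end of March leaves 125.
April has 30 days (95 left).
May has 31 days (64 left).
June has 30 days (34 left).
July has 31 days (3 left).
3 days into August → 3 August 2026.

3 August 2026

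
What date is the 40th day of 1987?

9 February 1987

January has 31 days (40 − 31 = 9 remain).
9 into February → February 9.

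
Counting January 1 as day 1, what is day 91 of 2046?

1 April 2046

January has 31 days (91 − 31 = 60 remain).
February has 28 days (60 − 28 = 32 remain).
March has 31 days (32 − 31 = 1 remain).
1 into April → April 1.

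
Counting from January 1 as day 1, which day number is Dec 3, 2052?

Days in months before Dec: 31 + 29 + 31 + 30 + 31 + 30 + 31 + 31 + 30 + 31 + 30 = 335.
Plus 3 days into Dec → day 338.

338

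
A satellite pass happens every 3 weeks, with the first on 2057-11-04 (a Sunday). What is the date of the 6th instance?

2058-02-17

The 6th occurrence is 5 intervals after the first: 5 × 21 = 105 days after 2057-11-04.
November has 30 days — 26 days to the end of November leaves 79.
December has 31 days (48 left).
January has 31 days (17 left).
17 days into February → 2058-02-17.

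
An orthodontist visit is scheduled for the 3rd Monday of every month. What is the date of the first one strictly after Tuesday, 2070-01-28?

January 2070 starts on a Wednesday; its first Monday is the 6th, so the 3rd Monday is the 20th — 2070-01-20.
That is not after 2070-01-28, so look at February 2070.
February 2070 starts on a Saturday; its first Monday is the 3rd, so the 3rd Monday is the 17th — 2070-02-17.

2070-02-17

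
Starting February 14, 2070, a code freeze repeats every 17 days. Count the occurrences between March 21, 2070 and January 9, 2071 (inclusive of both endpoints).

17

Occurrences land 17·i days after February 14, 2070 for i = 0, 1, 2, …
March 21, 2070 is 35 days after the start; 35 ÷ 17 = 2 remainder 1; since the remainder is 1, round up to i = 3. First occurrence in the window: #4 on April 6, 2070 (3×17 = 51 days in).
January 9, 2071 is 329 days after the start; 329 ÷ 17 = 19 remainder 6. Last occurrence in the window: #20 on January 3, 2071.
Occurrences #4 through #20: 17 in total.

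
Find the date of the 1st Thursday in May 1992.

May 1992 begins on a Friday, so the first Thursday is May 7 (6 days later).

1992-05-07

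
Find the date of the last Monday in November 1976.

November 1976 begins on a Monday, so the first Monday is November 1.
November 1976 has 30 days. Adding weeks: 1, 8, 15, 22, 29 — the last one ≤ 30 is the 29th.

1976-11-29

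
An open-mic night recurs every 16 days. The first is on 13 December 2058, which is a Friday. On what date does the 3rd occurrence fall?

The 3rd occurrence is 2 intervals after the first: 2 × 16 = 32 days after 13 December 2058.
December has 31 days — 18 days to the end of December leaves 14.
14 days into January → 14 January 2059.

14 January 2059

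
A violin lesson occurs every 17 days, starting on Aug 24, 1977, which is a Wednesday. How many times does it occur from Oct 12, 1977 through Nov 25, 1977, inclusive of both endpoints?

Occurrences land 17·i days after Aug 24, 1977 for i = 0, 1, 2, …
Oct 12, 1977 is 49 days after the start; 49 ÷ 17 = 2 remainder 15; since the remainder is 15, round up to i = 3. First occurrence in the window: #4 on Oct 14, 1977 (3×17 = 51 days in).
Nov 25, 1977 is 93 days after the start; 93 ÷ 17 = 5 remainder 8. Last occurrence in the window: #6 on Nov 17, 1977.
Occurrences #4 through #6: 3 in total.

3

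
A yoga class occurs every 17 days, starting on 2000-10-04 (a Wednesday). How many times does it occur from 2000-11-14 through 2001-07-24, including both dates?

15

Occurrences land 17·i days after 2000-10-04 for i = 0, 1, 2, …
2000-11-14 is 41 days after the start; 41 ÷ 17 = 2 remainder 7; since the remainder is 7, round up to i = 3. First occurrence in the window: #4 on 2000-11-24 (3×17 = 51 days in).
2001-07-24 is 293 days after the start; 293 ÷ 17 = 17 remainder 4. Last occurrence in the window: #18 on 2001-07-20.
Occurrences #4 through #18: 15 in total.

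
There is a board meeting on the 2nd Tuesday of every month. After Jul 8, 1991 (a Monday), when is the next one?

Jul 1991 starts on a Monday; its first Tuesday is the 2nd, so the 2nd Tuesday is the 9th — Jul 9, 1991.
Jul 9, 1991 is after Jul 8, 1991, so that is the next one.

Jul 9, 1991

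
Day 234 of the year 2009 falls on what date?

January has 31 days (234 − 31 = 203 remain).
February has 28 days (203 − 28 = 175 remain).
March has 31 days (175 − 31 = 144 remain).
April has 30 days (144 − 30 = 114 remain).
May has 31 days (114 − 31 = 83 remain).
June has 30 days (83 − 30 = 53 remain).
July has 31 days (53 − 31 = 22 remain).
22 into August → August 22.

August 22, 2009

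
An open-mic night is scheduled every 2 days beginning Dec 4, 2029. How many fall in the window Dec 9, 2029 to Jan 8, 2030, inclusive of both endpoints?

Occurrences land 2·i days after Dec 4, 2029 for i = 0, 1, 2, …
Dec 9, 2029 is 5 days after the start; 5 ÷ 2 = 2 remainder 1; since the remainder is 1, round up to i = 3. First occurrence in the window: #4 on Dec 10, 2029 (3×2 = 6 days in).
Jan 8, 2030 is 35 days after the start; 35 ÷ 2 = 17 remainder 1. Last occurrence in the window: #18 on Jan 7, 2030.
Occurrences #4 through #18: 15 in total.

15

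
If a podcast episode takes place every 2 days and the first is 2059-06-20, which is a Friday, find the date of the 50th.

2059-09-26

The 50th occurrence is 49 intervals after the first: 49 × 2 = 98 days after 2059-06-20.
June has 30 days — 10 days to the end of June leaves 88.
July has 31 days (57 left).
August has 31 days (26 left).
26 days into September → 2059-09-26.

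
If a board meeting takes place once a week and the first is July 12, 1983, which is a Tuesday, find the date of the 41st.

The 41st occurrence is 40 intervals after the first: 40 × 7 = 280 days after July 12, 1983.
July has 31 days — 19 days to the end of July leaves 261.
August has 31 days (230 left).
September has 30 days (200 left).
October has 31 days (169 left).
November has 30 days (139 left).
December has 31 days (108 left).
January has 31 days (77 left).
February has 29 days (48 left).
March has 31 days (17 left).
17 days into April → April 17, 1984.

April 17, 1984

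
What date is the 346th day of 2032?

11 December 2032

January has 31 days (346 − 31 = 315 remain).
February has 29 days (315 − 29 = 286 remain).
March has 31 days (286 − 31 = 255 remain).
April has 30 days (255 − 30 = 225 remain).
May has 31 days (225 − 31 = 194 remain).
June has 30 days (194 − 30 = 164 remain).
July has 31 days (164 − 31 = 133 remain).
August has 31 days (133 − 31 = 102 remain).
September has 30 days (102 − 30 = 72 remain).
October has 31 days (72 − 31 = 41 remain).
November has 30 days (41 − 30 = 11 remain).
11 into December → December 11.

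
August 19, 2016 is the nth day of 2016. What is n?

Days in months before August: 31 + 29 + 31 + 30 + 31 + 30 + 31 = 213.
Plus 19 days into August → day 232.

232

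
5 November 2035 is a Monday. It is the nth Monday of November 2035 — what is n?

1st

Day 5 falls in week ⌈5/7⌉ of the month.
Days 1–7 hold the 1st Monday, 8–14 the 2nd, 15–21 the 3rd, 22–28 the 4th, 29–31 the 5th.
5 is in the range for the 1st.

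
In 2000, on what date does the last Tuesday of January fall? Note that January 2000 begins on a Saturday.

January 2000 begins on a Saturday, so the first Tuesday is January 4 (3 days later).
January 2000 has 31 days. Adding weeks: 4, 11, 18, 25 — the last one ≤ 31 is the 25th.

January 25, 2000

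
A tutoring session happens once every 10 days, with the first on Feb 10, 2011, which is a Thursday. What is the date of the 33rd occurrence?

The 33rd occurrence is 32 intervals after the first: 32 × 10 = 320 days after Feb 10, 2011.
Feb has 28 days — 18 days to the end of Feb leaves 302.
Mar has 31 days (271 left).
Apr has 30 days (241 left).
May has 31 days (210 left).
Jun has 30 days (180 left).
Jul has 31 days (149 left).
Aug has 31 days (118 left).
Sep has 30 days (88 left).
Oct has 31 days (57 left).
Nov has 30 days (27 left).
27 days into Dec → Dec 27, 2011.

Dec 27, 2011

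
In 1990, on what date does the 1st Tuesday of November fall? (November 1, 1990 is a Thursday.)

November 6, 1990

November 1990 begins on a Thursday, so the first Tuesday is November 6 (5 days later).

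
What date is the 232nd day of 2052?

January has 31 days (232 − 31 = 201 remain).
February has 29 days (201 − 29 = 172 remain).
March has 31 days (172 − 31 = 141 remain).
April has 30 days (141 − 30 = 111 remain).
May has 31 days (111 − 31 = 80 remain).
June has 30 days (80 − 30 = 50 remain).
July has 31 days (50 − 31 = 19 remain).
19 into August → August 19.

2052-08-19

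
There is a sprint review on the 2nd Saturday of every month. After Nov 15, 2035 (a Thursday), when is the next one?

Dec 8, 2035

Nov 2035 starts on a Thursday; its first Saturday is the 3rd, so the 2nd Saturday is the 10th — Nov 10, 2035.
That is not after Nov 15, 2035, so look at Dec 2035.
Dec 2035 starts on a Saturday; its first Saturday is the 1st, so the 2nd Saturday is the 8th — Dec 8, 2035.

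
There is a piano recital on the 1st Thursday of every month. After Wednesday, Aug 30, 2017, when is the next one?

Sep 7, 2017

Aug 2017 starts on a Tuesday, so its 1st Thursday is Aug 3, 2017 (2 days in).
That is not after Aug 30, 2017, so look at Sep 2017.
Sep 2017 starts on a Friday, so its 1st Thursday is Sep 7, 2017 (6 days in).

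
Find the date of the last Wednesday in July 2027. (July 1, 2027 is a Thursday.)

July 2027 begins on a Thursday, so the first Wednesday is July 7 (6 days later).
July 2027 has 31 days. Adding weeks: 7, 14, 21, 28 — the last one ≤ 31 is the 28th.

2027-07-28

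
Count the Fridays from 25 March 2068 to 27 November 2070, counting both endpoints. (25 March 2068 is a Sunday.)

25 March 2068 is a Sunday; the first Friday on or after it is 30 March 2068 (5 days later).
From 30 March 2068 to 27 November 2070: 276 + 365 + 331 = 972 days (rest of 2068, 2069, to 27 November 2070 in 2070).
972 ÷ 7 = 138 full weeks with remainder 6, so 138 more Fridays after the first → 139.

139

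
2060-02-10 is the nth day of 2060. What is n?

Days in months before February: 31 = 31.
Plus 10 days into February → day 41.

41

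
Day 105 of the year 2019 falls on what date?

April 15, 2019

January has 31 days (105 − 31 = 74 remain).
February has 28 days (74 − 28 = 46 remain).
March has 31 days (46 − 31 = 15 remain).
15 into April → April 15.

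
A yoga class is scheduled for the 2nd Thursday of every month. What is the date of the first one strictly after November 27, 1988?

November 1988 starts on a Tuesday; its first Thursday is the 3rd, so the 2nd Thursday is the 10th — November 10, 1988.
That is not after November 27, 1988, so look at December 1988.
December 1988 starts on a Thursday; its first Thursday is the 1st, so the 2nd Thursday is the 8th — December 8, 1988.

December 8, 1988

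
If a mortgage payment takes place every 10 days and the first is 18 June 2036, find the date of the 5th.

The 5th occurrence is 4 intervals after the first: 4 × 10 = 40 days after 18 June 2036.
June has 30 days — 12 days to the end of June leaves 28.
28 days into July → 28 July 2036.

28 July 2036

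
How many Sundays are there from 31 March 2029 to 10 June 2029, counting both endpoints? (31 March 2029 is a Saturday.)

11

31 March 2029 is a Saturday; the first Sunday on or after it is 1 April 2029 (1 day later).
From 1 April 2029 to 10 June 2029: 29 + 31 + 10 = 70 days (rest of April, May, June).
70 ÷ 7 = 10 full weeks with remainder 0, so 10 more Sundays after the first → 11.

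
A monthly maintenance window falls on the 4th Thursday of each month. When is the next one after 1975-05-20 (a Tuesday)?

May 1975 starts on a Thursday; its first Thursday is the 1st, so the 4th Thursday is the 22nd — 1975-05-22.
1975-05-22 is after 1975-05-20, so that is the next one.

1975-05-22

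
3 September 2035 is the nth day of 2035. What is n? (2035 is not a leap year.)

Days in months before September: 31 + 28 + 31 + 30 + 31 + 30 + 31 + 31 = 243.
Plus 3 days into September → day 246.

246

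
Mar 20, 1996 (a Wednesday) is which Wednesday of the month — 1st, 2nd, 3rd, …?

3rd

Day 20 falls in week ⌈20/7⌉ of the month.
Days 1–7 hold the 1st Wednesday, 8–14 the 2nd, 15–21 the 3rd, 22–28 the 4th, 29–31 the 5th.
20 is in the range for the 3rd.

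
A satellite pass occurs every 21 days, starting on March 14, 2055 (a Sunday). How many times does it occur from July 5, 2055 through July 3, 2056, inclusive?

Occurrences land 21·i days after March 14, 2055 for i = 0, 1, 2, …
July 5, 2055 is 113 days after the start; 113 ÷ 21 = 5 remainder 8; since the remainder is 8, round up to i = 6. First occurrence in the window: #7 on July 18, 2055 (6×21 = 126 days in).
July 3, 2056 is 477 days after the start; 477 ÷ 21 = 22 remainder 15. Last occurrence in the window: #23 on June 18, 2056.
Occurrences #7 through #23: 17 in total.

17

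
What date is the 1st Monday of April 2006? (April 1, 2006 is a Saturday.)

3 April 2006

April 2006 begins on a Saturday, so the first Monday is April 3 (2 days later).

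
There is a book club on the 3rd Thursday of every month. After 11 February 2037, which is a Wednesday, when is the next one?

19 February 2037

February 2037 starts on a Sunday; its first Thursday is the 5th, so the 3rd Thursday is the 19th — 19 February 2037.
19 February 2037 is after 11 February 2037, so that is the next one.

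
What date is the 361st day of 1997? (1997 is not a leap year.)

Dec 27, 1997

Jan has 31 days (361 − 31 = 330 remain).
Feb has 28 days (330 − 28 = 302 remain).
Mar has 31 days (302 − 31 = 271 remain).
Apr has 30 days (271 − 30 = 241 remain).
May has 31 days (241 − 31 = 210 remain).
Jun has 30 days (210 − 30 = 180 remain).
Jul has 31 days (180 − 31 = 149 remain).
Aug has 31 days (149 − 31 = 118 remain).
Sep has 30 days (118 − 30 = 88 remain).
Oct has 31 days (88 − 31 = 57 remain).
Nov has 30 days (57 − 30 = 27 remain).
27 into Dec → Dec 27.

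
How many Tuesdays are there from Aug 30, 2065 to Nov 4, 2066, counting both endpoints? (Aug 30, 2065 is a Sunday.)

62

Aug 30, 2065 is a Sunday; the first Tuesday on or after it is Sep 1, 2065 (2 days later).
From Sep 1, 2065 to Nov 4, 2066: 121 + 308 = 429 days (rest of 2065, to Nov 4, 2066 in 2066).
429 ÷ 7 = 61 full weeks with remainder 2, so 61 more Tuesdays after the first → 62.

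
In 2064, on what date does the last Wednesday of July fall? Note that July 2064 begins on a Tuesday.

July 2064 begins on a Tuesday, so the first Wednesday is July 2 (1 day later).
July 2064 has 31 days. Adding weeks: 2, 9, 16, 23, 30 — the last one ≤ 31 is the 30th.

30 July 2064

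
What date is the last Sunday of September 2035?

30 September 2035

September 2035 begins on a Saturday, so the first Sunday is September 2 (1 day later).
September 2035 has 30 days. Adding weeks: 2, 9, 16, 23, 30 — the last one ≤ 30 is the 30th.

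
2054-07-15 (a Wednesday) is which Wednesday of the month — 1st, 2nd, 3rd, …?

3rd

Day 15 falls in week ⌈15/7⌉ of the month.
Days 1–7 hold the 1st Wednesday, 8–14 the 2nd, 15–21 the 3rd, 22–28 the 4th, 29–31 the 5th.
15 is in the range for the 3rd.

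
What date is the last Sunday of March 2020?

The first Sunday of March 2020 is March 1.
March 2020 has 31 days. Adding weeks: 1, 8, 15, 22, 29 — the last one ≤ 31 is the 29th.

2020-03-29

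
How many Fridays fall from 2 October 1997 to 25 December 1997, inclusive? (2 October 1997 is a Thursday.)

12

2 October 1997 is a Thursday; the first Friday on or after it is 3 October 1997 (1 day later).
From 3 October 1997 to 25 December 1997: 28 + 30 + 25 = 83 days (rest of October, November, December).
83 ÷ 7 = 11 full weeks with remainder 6, so 11 more Fridays after the first → 12.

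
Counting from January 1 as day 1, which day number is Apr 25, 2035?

115

Days in months before Apr: 31 + 28 + 31 = 90.
Plus 25 days into Apr → day 115.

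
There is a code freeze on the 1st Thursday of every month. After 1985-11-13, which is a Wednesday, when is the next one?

November 1985 starts on a Friday, so its 1st Thursday is 1985-11-07 (6 days in).
That is not after 1985-11-13, so look at December 1985.
December 1985 starts on a Sunday, so its 1st Thursday is 1985-12-05 (4 days in).

1985-12-05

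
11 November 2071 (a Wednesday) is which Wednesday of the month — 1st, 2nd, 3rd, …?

2nd

Day 11 falls in week ⌈11/7⌉ of the month.
Days 1–7 hold the 1st Wednesday, 8–14 the 2nd, 15–21 the 3rd, 22–28 the 4th, 29–31 the 5th.
11 is in the range for the 2nd.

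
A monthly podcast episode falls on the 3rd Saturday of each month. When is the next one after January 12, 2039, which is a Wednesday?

January 15, 2039

January 2039 starts on a Saturday; its first Saturday is the 1st, so the 3rd Saturday is the 15th — January 15, 2039.
January 15, 2039 is after January 12, 2039, so that is the next one.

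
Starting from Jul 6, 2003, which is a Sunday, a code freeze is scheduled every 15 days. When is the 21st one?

May 1, 2004

The 21st occurrence is 20 intervals after the first: 20 × 15 = 300 days after Jul 6, 2003.
Jul has 31 days — 25 days to the end of Jul leaves 275.
Aug has 31 days (244 left).
Sep has 30 days (214 left).
Oct has 31 days (183 left).
Nov has 30 days (153 left).
Dec has 31 days (122 left).
Jan has 31 days (91 left).
Feb has 29 days (62 left).
Mar has 31 days (31 left).
Apr has 30 days (1 left).
1 day into May → May 1, 2004.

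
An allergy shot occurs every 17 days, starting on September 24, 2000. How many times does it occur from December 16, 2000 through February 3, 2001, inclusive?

3

Occurrences land 17·i days after September 24, 2000 for i = 0, 1, 2, …
December 16, 2000 is 83 days after the start; 83 ÷ 17 = 4 remainder 15; since the remainder is 15, round up to i = 5. First occurrence in the window: #6 on December 18, 2000 (5×17 = 85 days in).
February 3, 2001 is 132 days after the start; 132 ÷ 17 = 7 remainder 13. Last occurrence in the window: #8 on January 21, 2001.
Occurrences #6 through #8: 3 in total.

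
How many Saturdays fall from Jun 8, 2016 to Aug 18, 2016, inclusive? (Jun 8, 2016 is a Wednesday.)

Jun 8, 2016 is a Wednesday; the first Saturday on or after it is Jun 11, 2016 (3 days later).
From Jun 11, 2016 to Aug 18, 2016: 19 + 31 + 18 = 68 days (rest of Jun, Jul, Aug).
68 ÷ 7 = 9 full weeks with remainder 5, so 9 more Saturdays after the first → 10.

10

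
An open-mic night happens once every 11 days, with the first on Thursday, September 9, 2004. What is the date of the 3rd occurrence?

October 1, 2004

The 3rd occurrence is 2 intervals after the first: 2 × 11 = 22 days after September 9, 2004.
September has 30 days — 21 days to the end of September leaves 1.
1 day into October → October 1, 2004.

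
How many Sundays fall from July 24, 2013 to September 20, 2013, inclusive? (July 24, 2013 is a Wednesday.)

8

July 24, 2013 is a Wednesday; the first Sunday on or after it is July 28, 2013 (4 days later).
From July 28, 2013 to September 20, 2013: 3 + 31 + 20 = 54 days (rest of July, August, September).
54 ÷ 7 = 7 full weeks with remainder 5, so 7 more Sundays after the first → 8.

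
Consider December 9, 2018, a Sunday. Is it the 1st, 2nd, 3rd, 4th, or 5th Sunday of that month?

Day 9 falls in week ⌈9/7⌉ of the month.
Days 1–7 hold the 1st Sunday, 8–14 the 2nd, 15–21 the 3rd, 22–28 the 4th, 29–31 the 5th.
9 is in the range for the 2nd.

2nd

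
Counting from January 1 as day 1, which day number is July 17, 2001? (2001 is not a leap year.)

198

Days in months before July: 31 + 28 + 31 + 30 + 31 + 30 = 181.
Plus 17 days into July → day 198.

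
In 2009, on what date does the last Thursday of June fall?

25 June 2009

The first Thursday of June 2009 is June 4.
June 2009 has 30 days. Adding weeks: 4, 11, 18, 25 — the last one ≤ 30 is the 25th.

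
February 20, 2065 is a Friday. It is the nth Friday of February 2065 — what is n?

Day 20 falls in week ⌈20/7⌉ of the month.
Days 1–7 hold the 1st Friday, 8–14 the 2nd, 15–21 the 3rd, 22–28 the 4th, 29–31 the 5th.
20 is in the range for the 3rd.

3rd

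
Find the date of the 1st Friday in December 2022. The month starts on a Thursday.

2 December 2022

December 2022 begins on a Thursday, so the first Friday is December 2 (1 day later).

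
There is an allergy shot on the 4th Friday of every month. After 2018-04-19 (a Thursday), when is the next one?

April 2018 starts on a Sunday; its first Friday is the 6th, so the 4th Friday is the 27th — 2018-04-27.
2018-04-27 is after 2018-04-19, so that is the next one.

2018-04-27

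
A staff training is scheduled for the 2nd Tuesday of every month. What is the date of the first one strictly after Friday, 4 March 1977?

March 1977 starts on a Tuesday; its first Tuesday is the 1st, so the 2nd Tuesday is the 8th — 8 March 1977.
8 March 1977 is after 4 March 1977, so that is the next one.

8 March 1977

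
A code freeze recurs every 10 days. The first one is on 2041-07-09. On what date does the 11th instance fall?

The 11th occurrence is 10 intervals after the first: 10 × 10 = 100 days after 2041-07-09.
July has 31 days — 22 days to the end of July leaves 78.
August has 31 days (47 left).
September has 30 days (17 left).
17 days into October → 2041-10-17.

2041-10-17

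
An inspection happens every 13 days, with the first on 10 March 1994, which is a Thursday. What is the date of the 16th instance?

The 16th occurrence is 15 intervals after the first: 15 × 13 = 195 days after 10 March 1994.
March has 31 days — 21 days to the end of March leaves 174.
April has 30 days (144 left).
May has 31 days (113 left).
June has 30 days (83 left).
July has 31 days (52 left).
August has 31 days (21 left).
21 days into September → 21 September 1994.

21 September 1994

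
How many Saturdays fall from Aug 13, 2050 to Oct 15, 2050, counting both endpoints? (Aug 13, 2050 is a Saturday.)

10

Aug 13, 2050 is a Saturday; the first Saturday on or after it is Aug 13, 2050.
From Aug 13, 2050 to Oct 15, 2050: 18 + 30 + 15 = 63 days (rest of Aug, Sep, Oct).
63 ÷ 7 = 9 full weeks with remainder 0, so 9 more Saturdays after the first → 10.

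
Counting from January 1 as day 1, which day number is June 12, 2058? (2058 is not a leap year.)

Days in months before June: 31 + 28 + 31 + 30 + 31 = 151.
Plus 12 days into June → day 163.

163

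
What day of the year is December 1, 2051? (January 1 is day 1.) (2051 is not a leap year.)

Days in months before December: 31 + 28 + 31 + 30 + 31 + 30 + 31 + 31 + 30 + 31 + 30 = 334.
Plus 1 day into December → day 335.

335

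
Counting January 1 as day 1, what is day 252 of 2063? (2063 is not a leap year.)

September 9, 2063

January has 31 days (252 − 31 = 221 remain).
February has 28 days (221 − 28 = 193 remain).
March has 31 days (193 − 31 = 162 remain).
April has 30 days (162 − 30 = 132 remain).
May has 31 days (132 − 31 = 101 remain).
June has 30 days (101 − 30 = 71 remain).
July has 31 days (71 − 31 = 40 remain).
August has 31 days (40 − 31 = 9 remain).
9 into September → September 9.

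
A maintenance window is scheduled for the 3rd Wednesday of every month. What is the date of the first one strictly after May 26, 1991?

May 1991 starts on a Wednesday; its first Wednesday is the 1st, so the 3rd Wednesday is the 15th — May 15, 1991.
That is not after May 26, 1991, so look at Jun 1991.
Jun 1991 starts on a Saturday; its first Wednesday is the 5th, so the 3rd Wednesday is the 19th — Jun 19, 1991.

Jun 19, 1991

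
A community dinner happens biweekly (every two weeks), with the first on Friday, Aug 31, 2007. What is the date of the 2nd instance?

Sep 14, 2007

The 2nd occurrence is 1 interval after the first: 1 × 14 = 14 days after Aug 31, 2007.
Aug has 31 days — 0 days to the end of Aug leaves 14.
14 days into Sep → Sep 14, 2007.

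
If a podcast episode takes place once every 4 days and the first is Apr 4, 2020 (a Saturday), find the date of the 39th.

Sep 3, 2020

The 39th occurrence is 38 intervals after the first: 38 × 4 = 152 days after Apr 4, 2020.
Apr has 30 days — 26 days to the end of Apr leaves 126.
May has 31 days (95 left).
Jun has 30 days (65 left).
Jul has 31 days (34 left).
Aug has 31 days (3 left).
3 days into Sep → Sep 3, 2020.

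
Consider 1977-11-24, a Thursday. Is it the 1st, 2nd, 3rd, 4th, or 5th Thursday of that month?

Day 24 falls in week ⌈24/7⌉ of the month.
Days 1–7 hold the 1st Thursday, 8–14 the 2nd, 15–21 the 3rd, 22–28 the 4th, 29–31 the 5th.
24 is in the range for the 4th.

4th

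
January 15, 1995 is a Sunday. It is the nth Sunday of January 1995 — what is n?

Day 15 falls in week ⌈15/7⌉ of the month.
Days 1–7 hold the 1st Sunday, 8–14 the 2nd, 15–21 the 3rd, 22–28 the 4th, 29–31 the 5th.
15 is in the range for the 3rd.

3rd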